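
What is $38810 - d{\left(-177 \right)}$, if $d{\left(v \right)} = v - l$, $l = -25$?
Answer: $38962$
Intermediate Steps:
$d{\left(v \right)} = 25 + v$ ($d{\left(v \right)} = v - -25 = v + 25 = 25 + v$)
$38810 - d{\left(-177 \right)} = 38810 - \left(25 - 177\right) = 38810 - -152 = 38810 + 152 = 38962$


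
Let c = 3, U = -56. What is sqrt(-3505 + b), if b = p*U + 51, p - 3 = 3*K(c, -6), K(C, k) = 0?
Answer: I*sqrt(3622) ≈ 60.183*I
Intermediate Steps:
p = 3 (p = 3 + 3*0 = 3 + 0 = 3)
b = -117 (b = 3*(-56) + 51 = -168 + 51 = -117)
sqrt(-3505 + b) = sqrt(-3505 - 117) = sqrt(-3622) = I*sqrt(3622)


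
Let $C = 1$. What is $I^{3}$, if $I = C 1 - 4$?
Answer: $-27$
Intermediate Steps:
$I = -3$ ($I = 1 \cdot 1 - 4 = 1 - 4 = -3$)
$I^{3} = \left(-3\right)^{3} = -27$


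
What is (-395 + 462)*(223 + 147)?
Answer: 24790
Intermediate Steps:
(-395 + 462)*(223 + 147) = 67*370 = 24790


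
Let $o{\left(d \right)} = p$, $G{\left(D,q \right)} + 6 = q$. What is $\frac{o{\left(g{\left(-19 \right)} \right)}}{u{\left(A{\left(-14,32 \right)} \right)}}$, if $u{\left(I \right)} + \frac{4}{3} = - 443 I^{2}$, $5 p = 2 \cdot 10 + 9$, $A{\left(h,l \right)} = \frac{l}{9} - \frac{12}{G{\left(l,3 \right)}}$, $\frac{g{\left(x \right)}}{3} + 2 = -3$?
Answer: $- \frac{2349}{10242700} \approx -0.00022933$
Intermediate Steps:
$G{\left(D,q \right)} = -6 + q$
$g{\left(x \right)} = -15$ ($g{\left(x \right)} = -6 + 3 \left(-3\right) = -6 - 9 = -15$)
$A{\left(h,l \right)} = 4 + \frac{l}{9}$ ($A{\left(h,l \right)} = \frac{l}{9} - \frac{12}{-6 + 3} = l \frac{1}{9} - \frac{12}{-3} = \frac{l}{9} - -4 = \frac{l}{9} + 4 = 4 + \frac{l}{9}$)
$p = \frac{29}{5}$ ($p = \frac{2 \cdot 10 + 9}{5} = \frac{20 + 9}{5} = \frac{1}{5} \cdot 29 = \frac{29}{5} \approx 5.8$)
$u{\left(I \right)} = - \frac{4}{3} - 443 I^{2}$
$o{\left(d \right)} = \frac{29}{5}$
$\frac{o{\left(g{\left(-19 \right)} \right)}}{u{\left(A{\left(-14,32 \right)} \right)}} = \frac{29}{5 \left(- \frac{4}{3} - 443 \left(4 + \frac{1}{9} \cdot 32\right)^{2}\right)} = \frac{29}{5 \left(- \frac{4}{3} - 443 \left(4 + \frac{32}{9}\right)^{2}\right)} = \frac{29}{5 \left(- \frac{4}{3} - 443 \left(\frac{68}{9}\right)^{2}\right)} = \frac{29}{5 \left(- \frac{4}{3} - \frac{2048432}{81}\right)} = \frac{29}{5 \left(- \frac{2048540}{81}\right)} = \frac{29}{5} \left(- \frac{81}{2048540}\right) = - \frac{2349}{10242700}$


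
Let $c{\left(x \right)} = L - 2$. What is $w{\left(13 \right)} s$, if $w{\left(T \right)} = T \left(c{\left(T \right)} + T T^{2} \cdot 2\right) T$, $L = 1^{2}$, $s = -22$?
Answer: $-16333174$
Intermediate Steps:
$L = 1$
$c{\left(x \right)} = -1$ ($c{\left(x \right)} = 1 - 2 = -1$)
$w{\left(T \right)} = T^{2} \left(-1 + 2 T^{3}\right)$ ($w{\left(T \right)} = T \left(-1 + T T^{2} \cdot 2\right) T = T \left(-1 + T^{3} \cdot 2\right) T = T \left(-1 + 2 T^{3}\right) T = T^{2} \left(-1 + 2 T^{3}\right)$)
$w{\left(13 \right)} s = \left(- 13^{2} + 2 \cdot 13^{5}\right) \left(-22\right) = \left(\left(-1\right) 169 + 2 \cdot 371293\right) \left(-22\right) = \left(-169 + 742586\right) \left(-22\right) = 742417 \left(-22\right) = -16333174$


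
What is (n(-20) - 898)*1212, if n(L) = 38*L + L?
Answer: -2033736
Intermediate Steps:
n(L) = 39*L
(n(-20) - 898)*1212 = (39*(-20) - 898)*1212 = (-780 - 898)*1212 = -1678*1212 = -2033736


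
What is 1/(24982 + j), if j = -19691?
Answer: 1/5291 ≈ 0.00018900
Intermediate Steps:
1/(24982 + j) = 1/(24982 - 19691) = 1/5291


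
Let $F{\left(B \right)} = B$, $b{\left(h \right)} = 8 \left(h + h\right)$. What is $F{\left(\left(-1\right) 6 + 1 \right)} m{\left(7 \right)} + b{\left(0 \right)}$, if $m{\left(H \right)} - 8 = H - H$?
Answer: $-40$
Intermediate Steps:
$b{\left(h \right)} = 16 h$ ($b{\left(h \right)} = 8 \cdot 2 h = 16 h$)
$m{\left(H \right)} = 8$ ($m{\left(H \right)} = 8 + \left(H - H\right) = 8 + 0 = 8$)
$F{\left(\left(-1\right) 6 + 1 \right)} m{\left(7 \right)} + b{\left(0 \right)} = \left(\left(-1\right) 6 + 1\right) 8 + 16 \cdot 0 = \left(-6 + 1\right) 8 + 0 = \left(-5\right) 8 + 0 = -40 + 0 = -40$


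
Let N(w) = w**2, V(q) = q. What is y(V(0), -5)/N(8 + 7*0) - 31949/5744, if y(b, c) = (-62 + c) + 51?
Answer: -33385/5744 ≈ -5.8121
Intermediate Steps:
y(b, c) = -11 + c
y(V(0), -5)/N(8 + 7*0) - 31949/5744 = (-11 - 5)/((8 + 7*0)**2) - 31949/5744 = -16/(8 + 0)**2 - 31949*1/5744 = -16/(8**2) - 31949/5744 = -16/64 - 31949/5744 = -16*1/64 - 31949/5744 = -1/4 - 31949/5744 = -33385/5744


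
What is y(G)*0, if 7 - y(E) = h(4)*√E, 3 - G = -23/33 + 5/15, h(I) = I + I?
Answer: 0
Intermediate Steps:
h(I) = 2*I
G = 37/11 (G = 3 - (-23/33 + 5/15) = 3 - (-23*1/33 + 5*(1/15)) = 3 - (-23/33 + ⅓) = 3 - 1*(-4/11) = 3 + 4/11 = 37/11 ≈ 3.3636)
y(E) = 7 - 8*√E (y(E) = 7 - 2*4*√E = 7 - 8*√E)
y(G)*0 = (7 - 8*√407/11)*0 = 0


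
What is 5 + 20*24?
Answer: 485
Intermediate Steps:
5 + 20*24 = 5 + 480 = 485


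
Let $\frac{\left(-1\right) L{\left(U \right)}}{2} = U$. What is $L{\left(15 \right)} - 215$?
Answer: $-245$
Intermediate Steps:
$L{\left(U \right)} = - 2 U$
$L{\left(15 \right)} - 215 = \left(-2\right) 15 - 215 = -30 - 215 = -245$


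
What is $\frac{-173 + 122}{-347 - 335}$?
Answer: $\frac{51}{682} \approx 0.07478$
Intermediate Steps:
$\frac{-173 + 122}{-347 - 335} = - \frac{51}{-682} = \left(-51\right) \left(- \frac{1}{682}\right) = \frac{51}{682}$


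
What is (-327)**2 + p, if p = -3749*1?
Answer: 103180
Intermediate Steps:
p = -3749
(-327)**2 + p = (-327)**2 - 3749 = 106929 - 3749 = 103180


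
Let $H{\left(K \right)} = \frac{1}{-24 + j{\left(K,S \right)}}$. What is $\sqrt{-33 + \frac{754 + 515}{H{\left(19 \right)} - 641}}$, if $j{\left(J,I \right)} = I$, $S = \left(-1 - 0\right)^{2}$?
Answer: $\frac{i \sqrt{1901013954}}{7372} \approx 5.9144 i$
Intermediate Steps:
$S = 1$ ($S = \left(-1 + 0\right)^{2} = \left(-1\right)^{2} = 1$)
$H{\left(K \right)} = - \frac{1}{23}$ ($H{\left(K \right)} = \frac{1}{-24 + 1} = \frac{1}{-23} = - \frac{1}{23}$)
$\sqrt{-33 + \frac{754 + 515}{H{\left(19 \right)} - 641}} = \sqrt{-33 + \frac{754 + 515}{- \frac{1}{23} - 641}} = \sqrt{-33 + \frac{1269}{- \frac{14744}{23}}} = \sqrt{-33 + 1269 \left(- \frac{23}{14744}\right)} = \sqrt{-33 - \frac{29187}{14744}} = \sqrt{- \frac{515739}{14744}} = \frac{i \sqrt{1901013954}}{7372}$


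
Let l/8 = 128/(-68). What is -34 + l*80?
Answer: -21058/17 ≈ -1238.7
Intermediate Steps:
l = -256/17 (l = 8*(128/(-68)) = 8*(128*(-1/68)) = 8*(-32/17) = -256/17 ≈ -15.059)
-34 + l*80 = -34 - 256/17*80 = -34 - 20480/17 = -21058/17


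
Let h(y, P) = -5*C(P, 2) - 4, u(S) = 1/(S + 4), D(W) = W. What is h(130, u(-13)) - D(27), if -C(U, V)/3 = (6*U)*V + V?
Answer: -21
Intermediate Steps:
C(U, V) = -3*V - 18*U*V (C(U, V) = -3*((6*U)*V + V) = -3*(6*U*V + V) = -3*(V + 6*U*V) = -3*V - 18*U*V)
u(S) = 1/(4 + S)
h(y, P) = 26 + 180*P (h(y, P) = -(-15)*2*(1 + 6*P) - 4 = -5*(-6 - 36*P) - 4 = (30 + 180*P) - 4 = 26 + 180*P)
h(130, u(-13)) - D(27) = (26 + 180/(4 - 13)) - 1*27 = (26 + 180/(-9)) - 27 = (26 + 180*(-⅑)) - 27 = (26 - 20) - 27 = 6 - 27 = -21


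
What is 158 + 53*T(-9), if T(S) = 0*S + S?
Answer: -319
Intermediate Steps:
T(S) = S (T(S) = 0 + S = S)
158 + 53*T(-9) = 158 + 53*(-9) = 158 - 477 = -319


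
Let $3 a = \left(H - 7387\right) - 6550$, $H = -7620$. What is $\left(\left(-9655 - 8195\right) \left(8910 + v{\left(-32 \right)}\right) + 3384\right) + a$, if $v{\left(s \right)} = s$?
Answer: $- \frac{475428305}{3} \approx -1.5848 \cdot 10^{8}$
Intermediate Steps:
$a = - \frac{21557}{3}$ ($a = \frac{\left(-7620 - 7387\right) - 6550}{3} = \frac{-15007 - 6550}{3} = \frac{1}{3} \left(-21557\right) = - \frac{21557}{3} \approx -7185.7$)
$\left(\left(-9655 - 8195\right) \left(8910 + v{\left(-32 \right)}\right) + 3384\right) + a = \left(\left(-9655 - 8195\right) \left(8910 - 32\right) + 3384\right) - \frac{21557}{3} = \left(\left(-17850\right) 8878 + 3384\right) - \frac{21557}{3} = \left(-158472300 + 3384\right) - \frac{21557}{3} = -158468916 - \frac{21557}{3} = - \frac{475428305}{3}$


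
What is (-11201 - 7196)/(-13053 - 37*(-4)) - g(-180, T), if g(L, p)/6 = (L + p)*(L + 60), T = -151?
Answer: -3075501203/12905 ≈ -2.3832e+5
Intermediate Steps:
g(L, p) = 6*(60 + L)*(L + p) (g(L, p) = 6*((L + p)*(L + 60)) = 6*((L + p)*(60 + L)) = 6*((60 + L)*(L + p)) = 6*(60 + L)*(L + p))
(-11201 - 7196)/(-13053 - 37*(-4)) - g(-180, T) = (-11201 - 7196)/(-13053 - 37*(-4)) - (6*(-180)² + 360*(-180) + 360*(-151) + 6*(-180)*(-151)) = -18397/(-13053 + 148) - (6*32400 - 64800 - 54360 + 163080) = -18397/(-12905) - (194400 - 64800 - 54360 + 163080) = -18397*(-1/12905) - 1*238320 = 18397/12905 - 238320 = -3075501203/12905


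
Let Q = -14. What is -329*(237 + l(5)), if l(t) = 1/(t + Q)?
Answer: -701428/9 ≈ -77937.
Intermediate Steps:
l(t) = 1/(-14 + t) (l(t) = 1/(t - 14) = 1/(-14 + t))
-329*(237 + l(5)) = -329*(237 + 1/(-14 + 5)) = -329*(237 + 1/(-9)) = -329*(237 - 1/9) = -329*2132/9 = -701428/9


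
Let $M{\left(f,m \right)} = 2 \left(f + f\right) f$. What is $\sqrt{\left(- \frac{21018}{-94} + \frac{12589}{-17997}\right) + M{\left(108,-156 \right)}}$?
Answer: $\frac{\sqrt{33540793040706546}}{845859} \approx 216.52$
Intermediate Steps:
$M{\left(f,m \right)} = 4 f^{2}$ ($M{\left(f,m \right)} = 2 \cdot 2 f f = 4 f f = 4 f^{2}$)
$\sqrt{\left(- \frac{21018}{-94} + \frac{12589}{-17997}\right) + M{\left(108,-156 \right)}} = \sqrt{\left(- \frac{21018}{-94} + \frac{12589}{-17997}\right) + 4 \cdot 108^{2}} = \sqrt{\left(\left(-21018\right) \left(- \frac{1}{94}\right) + 12589 \left(- \frac{1}{17997}\right)\right) + 4 \cdot 11664} = \sqrt{\left(\frac{10509}{47} - \frac{12589}{17997}\right) + 46656} = \sqrt{\frac{188538790}{845859} + 46656} = \sqrt{\frac{39652936294}{845859}} = \frac{\sqrt{33540793040706546}}{845859}$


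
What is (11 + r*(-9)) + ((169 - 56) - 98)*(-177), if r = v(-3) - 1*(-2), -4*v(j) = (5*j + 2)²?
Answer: -9127/4 ≈ -2281.8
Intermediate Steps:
v(j) = -(2 + 5*j)²/4 (v(j) = -(5*j + 2)²/4 = -(2 + 5*j)²/4)
r = -161/4 (r = -(2 + 5*(-3))²/4 - 1*(-2) = -(2 - 15)²/4 + 2 = -¼*(-13)² + 2 = -¼*169 + 2 = -169/4 + 2 = -161/4 ≈ -40.250)
(11 + r*(-9)) + ((169 - 56) - 98)*(-177) = (11 - 161/4*(-9)) + ((169 - 56) - 98)*(-177) = (11 + 1449/4) + (113 - 98)*(-177) = 1493/4 + 15*(-177) = 1493/4 - 2655 = -9127/4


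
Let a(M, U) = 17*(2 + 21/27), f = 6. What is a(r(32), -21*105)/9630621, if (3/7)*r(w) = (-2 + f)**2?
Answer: 425/86675589 ≈ 4.9033e-6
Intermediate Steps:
r(w) = 112/3 (r(w) = 7*(-2 + 6)**2/3 = (7/3)*4**2 = (7/3)*16 = 112/3)
a(M, U) = 425/9 (a(M, U) = 17*(2 + 21*(1/27)) = 17*(2 + 7/9) = 17*(25/9) = 425/9)
a(r(32), -21*105)/9630621 = (425/9)/9630621 = (425/9)*(1/9630621) = 425/86675589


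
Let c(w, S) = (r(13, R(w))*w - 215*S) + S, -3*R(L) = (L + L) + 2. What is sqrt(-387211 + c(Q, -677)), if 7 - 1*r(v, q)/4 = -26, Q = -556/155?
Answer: I*sqrt(5833426085)/155 ≈ 492.75*I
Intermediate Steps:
Q = -556/155 (Q = -556*1/155 = -556/155 ≈ -3.5871)
R(L) = -2/3 - 2*L/3 (R(L) = -((L + L) + 2)/3 = -(2*L + 2)/3 = -(2 + 2*L)/3 = -2/3 - 2*L/3)
r(v, q) = 132 (r(v, q) = 28 - 4*(-26) = 28 + 104 = 132)
c(w, S) = -214*S + 132*w (c(w, S) = (132*w - 215*S) + S = (-215*S + 132*w) + S = -214*S + 132*w)
sqrt(-387211 + c(Q, -677)) = sqrt(-387211 + (-214*(-677) + 132*(-556/155))) = sqrt(-387211 + (144878 - 73392/155)) = sqrt(-387211 + 22382698/155) = sqrt(-37635007/155) = I*sqrt(5833426085)/155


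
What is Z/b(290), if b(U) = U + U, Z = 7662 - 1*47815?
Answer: -40153/580 ≈ -69.229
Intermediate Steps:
Z = -40153 (Z = 7662 - 47815 = -40153)
b(U) = 2*U
Z/b(290) = -40153/(2*290) = -40153/580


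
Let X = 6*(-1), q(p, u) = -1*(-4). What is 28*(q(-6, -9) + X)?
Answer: -56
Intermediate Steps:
q(p, u) = 4
X = -6
28*(q(-6, -9) + X) = 28*(4 - 6) = 28*(-2) = -56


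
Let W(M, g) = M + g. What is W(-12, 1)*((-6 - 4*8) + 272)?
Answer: -2574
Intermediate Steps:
W(-12, 1)*((-6 - 4*8) + 272) = (-12 + 1)*((-6 - 4*8) + 272) = -11*((-6 - 32) + 272) = -11*(-38 + 272) = -11*234 = -2574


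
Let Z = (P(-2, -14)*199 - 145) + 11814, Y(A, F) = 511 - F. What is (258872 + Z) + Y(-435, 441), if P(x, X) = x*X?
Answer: 276183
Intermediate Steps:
P(x, X) = X*x
Z = 17241 (Z = (-14*(-2)*199 - 145) + 11814 = (28*199 - 145) + 11814 = (5572 - 145) + 11814 = 5427 + 11814 = 17241)
(258872 + Z) + Y(-435, 441) = (258872 + 17241) + (511 - 1*441) = 276113 + (511 - 441) = 276113 + 70 = 276183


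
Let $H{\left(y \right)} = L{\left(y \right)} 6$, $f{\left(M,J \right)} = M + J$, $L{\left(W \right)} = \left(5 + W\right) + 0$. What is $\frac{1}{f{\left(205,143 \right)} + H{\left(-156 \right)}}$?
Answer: $- \frac{1}{558} \approx -0.0017921$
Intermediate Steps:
$L{\left(W \right)} = 5 + W$
$f{\left(M,J \right)} = J + M$
$H{\left(y \right)} = 30 + 6 y$ ($H{\left(y \right)} = \left(5 + y\right) 6 = 30 + 6 y$)
$\frac{1}{f{\left(205,143 \right)} + H{\left(-156 \right)}} = \frac{1}{\left(143 + 205\right) + \left(30 + 6 \left(-156\right)\right)} = \frac{1}{348 + \left(30 - 936\right)} = \frac{1}{348 - 906} = \frac{1}{-558} = - \frac{1}{558}$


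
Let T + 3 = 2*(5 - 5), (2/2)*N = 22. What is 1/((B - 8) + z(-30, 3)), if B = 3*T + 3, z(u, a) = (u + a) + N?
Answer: -1/19 ≈ -0.052632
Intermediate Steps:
N = 22
T = -3 (T = -3 + 2*(5 - 5) = -3 + 2*0 = -3 + 0 = -3)
z(u, a) = 22 + a + u (z(u, a) = (u + a) + 22 = (a + u) + 22 = 22 + a + u)
B = -6 (B = 3*(-3) + 3 = -9 + 3 = -6)
1/((B - 8) + z(-30, 3)) = 1/((-6 - 8) + (22 + 3 - 30)) = 1/(-14 - 5) = 1/(-19) = -1/19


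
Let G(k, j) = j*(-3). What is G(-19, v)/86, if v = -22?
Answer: 33/43 ≈ 0.76744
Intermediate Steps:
G(k, j) = -3*j
G(-19, v)/86 = -3*(-22)/86 = 66*(1/86) = 33/43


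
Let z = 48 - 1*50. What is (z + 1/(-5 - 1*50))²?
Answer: 12321/3025 ≈ 4.0731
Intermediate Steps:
z = -2 (z = 48 - 50 = -2)
(z + 1/(-5 - 1*50))² = (-2 + 1/(-5 - 1*50))² = (-2 + 1/(-5 - 50))² = (-2 + 1/(-55))² = (-2 - 1/55)² = (-111/55)² = 12321/3025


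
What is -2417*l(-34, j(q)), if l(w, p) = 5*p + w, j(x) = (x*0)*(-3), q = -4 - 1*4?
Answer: 82178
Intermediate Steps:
q = -8 (q = -4 - 4 = -8)
j(x) = 0 (j(x) = 0*(-3) = 0)
l(w, p) = w + 5*p
-2417*l(-34, j(q)) = -2417*(-34 + 5*0) = -2417*(-34 + 0) = -2417*(-34) = 82178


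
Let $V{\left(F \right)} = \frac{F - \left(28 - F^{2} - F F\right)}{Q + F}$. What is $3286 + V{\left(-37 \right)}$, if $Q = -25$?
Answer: $\frac{201059}{62} \approx 3242.9$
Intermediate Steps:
$V{\left(F \right)} = \frac{-28 + F + 2 F^{2}}{-25 + F}$ ($V{\left(F \right)} = \frac{F - \left(28 - F^{2} - F F\right)}{-25 + F} = \frac{F + \left(\left(F^{2} + F^{2}\right) - 28\right)}{-25 + F} = \frac{F + \left(2 F^{2} - 28\right)}{-25 + F} = \frac{F + \left(-28 + 2 F^{2}\right)}{-25 + F} = \frac{-28 + F + 2 F^{2}}{-25 + F}$)
$3286 + V{\left(-37 \right)} = 3286 + \frac{-28 - 37 + 2 \left(-37\right)^{2}}{-25 - 37} = 3286 + \frac{-28 - 37 + 2 \cdot 1369}{-62} = 3286 - \frac{-28 - 37 + 2738}{62} = 3286 - \frac{2673}{62} = \frac{201059}{62}$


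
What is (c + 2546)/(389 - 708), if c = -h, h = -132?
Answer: -2678/319 ≈ -8.3950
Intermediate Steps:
c = 132 (c = -1*(-132) = 132)
(c + 2546)/(389 - 708) = (132 + 2546)/(389 - 708) = 2678/(-319) = 2678*(-1/319) = -2678/319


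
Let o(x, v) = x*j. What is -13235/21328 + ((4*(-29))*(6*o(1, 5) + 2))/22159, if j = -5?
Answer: -224001021/472607152 ≈ -0.47397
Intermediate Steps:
o(x, v) = -5*x (o(x, v) = x*(-5) = -5*x)
-13235/21328 + ((4*(-29))*(6*o(1, 5) + 2))/22159 = -13235/21328 + ((4*(-29))*(6*(-5*1) + 2))/22159 = -13235*1/21328 - 116*(6*(-5) + 2)*(1/22159) = -13235/21328 - 116*(-30 + 2)*(1/22159) = -13235/21328 - 116*(-28)*(1/22159) = -13235/21328 + 3248*(1/22159) = -13235/21328 + 3248/22159 = -224001021/472607152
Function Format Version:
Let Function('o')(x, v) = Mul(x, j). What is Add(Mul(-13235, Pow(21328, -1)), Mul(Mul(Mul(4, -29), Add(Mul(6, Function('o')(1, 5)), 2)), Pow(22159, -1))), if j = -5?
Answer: Rational(-224001021, 472607152) ≈ -0.47397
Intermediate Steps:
Function('o')(x, v) = Mul(-5, x) (Function('o')(x, v) = Mul(x, -5) = Mul(-5, x))
Add(Mul(-13235, Pow(21328, -1)), Mul(Mul(Mul(4, -29), Add(Mul(6, Function('o')(1, 5)), 2)), Pow(22159, -1))) = Add(Mul(-13235, Pow(21328, -1)), Mul(Mul(Mul(4, -29), Add(Mul(6, Mul(-5, 1)), 2)), Pow(22159, -1))) = Add(Mul(-13235, Rational(1, 21328)), Mul(Mul(-116, Add(Mul(6, -5), 2)), Rational(1, 22159))) = Add(Rational(-13235, 21328), Mul(Mul(-116, Add(-30, 2)), Rational(1, 22159))) = Add(Rational(-13235, 21328), Mul(Mul(-116, -28), Rational(1, 22159))) = Add(Rational(-13235, 21328), Mul(3248, Rational(1, 22159))) = Add(Rational(-13235, 21328), Rational(3248, 22159)) = Rational(-224001021, 472607152)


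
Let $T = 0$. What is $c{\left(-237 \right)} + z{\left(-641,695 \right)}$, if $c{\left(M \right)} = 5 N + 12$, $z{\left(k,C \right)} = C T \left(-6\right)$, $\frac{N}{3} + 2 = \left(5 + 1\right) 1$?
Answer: $72$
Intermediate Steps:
$N = 12$ ($N = -6 + 3 \left(5 + 1\right) 1 = -6 + 3 \cdot 6 \cdot 1 = -6 + 3 \cdot 6 = -6 + 18 = 12$)
$z{\left(k,C \right)} = 0$ ($z{\left(k,C \right)} = C 0 \left(-6\right) = 0 \left(-6\right) = 0$)
$c{\left(M \right)} = 72$ ($c{\left(M \right)} = 5 \cdot 12 + 12 = 60 + 12 = 72$)
$c{\left(-237 \right)} + z{\left(-641,695 \right)} = 72 + 0 = 72$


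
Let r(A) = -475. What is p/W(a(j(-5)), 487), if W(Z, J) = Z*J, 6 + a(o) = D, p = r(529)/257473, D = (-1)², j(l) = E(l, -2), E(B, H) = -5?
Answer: 95/125389351 ≈ 7.5764e-7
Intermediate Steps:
j(l) = -5
D = 1
p = -475/257473 ≈ -0.0018449
a(o) = -5 (a(o) = -6 + 1 = -5)
W(Z, J) = J*Z
p/W(a(j(-5)), 487) = -475/(257473*(487*(-5))) = -475/257473/(-2435) = -475/257473*(-1/2435) = 95/125389351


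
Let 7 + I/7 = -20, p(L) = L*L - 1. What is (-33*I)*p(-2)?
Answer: 18711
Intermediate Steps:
p(L) = -1 + L**2 (p(L) = L**2 - 1 = -1 + L**2)
I = -189 (I = -49 + 7*(-20) = -49 - 140 = -189)
(-33*I)*p(-2) = (-33*(-189))*(-1 + (-2)**2) = 6237*(-1 + 4) = 6237*3 = 18711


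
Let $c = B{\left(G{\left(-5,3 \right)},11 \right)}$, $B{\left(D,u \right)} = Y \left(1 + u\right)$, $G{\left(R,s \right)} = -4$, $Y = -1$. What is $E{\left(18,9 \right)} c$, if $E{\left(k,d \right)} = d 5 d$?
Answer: $-4860$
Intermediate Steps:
$B{\left(D,u \right)} = -1 - u$ ($B{\left(D,u \right)} = - (1 + u) = -1 - u$)
$c = -12$ ($c = -1 - 11 = -12$)
$E{\left(k,d \right)} = 5 d^{2}$ ($E{\left(k,d \right)} = 5 d d = 5 d^{2}$)
$E{\left(18,9 \right)} c = 5 \cdot 9^{2} \left(-12\right) = 5 \cdot 81 \left(-12\right) = 405 \left(-12\right) = -4860$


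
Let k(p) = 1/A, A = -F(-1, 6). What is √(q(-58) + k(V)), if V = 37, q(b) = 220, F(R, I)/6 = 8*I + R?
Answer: √17494998/282 ≈ 14.832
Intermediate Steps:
F(R, I) = 6*R + 48*I (F(R, I) = 6*(8*I + R) = 6*(R + 8*I) = 6*R + 48*I)
A = -282 (A = -(6*(-1) + 48*6) = -(-6 + 288) = -1*282 = -282)
k(p) = -1/282 (k(p) = 1/(-282) = -1/282)
√(q(-58) + k(V)) = √(220 - 1/282) = √(62039/282) = √17494998/282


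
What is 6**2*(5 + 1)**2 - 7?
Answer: 1289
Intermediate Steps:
6**2*(5 + 1)**2 - 7 = 36*6**2 - 7 = 36*36 - 7 = 1296 - 7 = 1289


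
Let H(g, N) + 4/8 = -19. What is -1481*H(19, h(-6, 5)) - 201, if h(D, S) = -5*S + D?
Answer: 57357/2 ≈ 28679.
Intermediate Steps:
h(D, S) = D - 5*S
H(g, N) = -39/2 (H(g, N) = -½ - 19 = -39/2)
-1481*H(19, h(-6, 5)) - 201 = -1481*(-39/2) - 201 = 57759/2 - 201 = 57357/2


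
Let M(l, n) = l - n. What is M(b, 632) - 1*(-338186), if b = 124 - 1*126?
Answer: 337552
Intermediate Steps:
b = -2 (b = 124 - 126 = -2)
M(b, 632) - 1*(-338186) = (-2 - 1*632) - 1*(-338186) = (-2 - 632) + 338186 = -634 + 338186 = 337552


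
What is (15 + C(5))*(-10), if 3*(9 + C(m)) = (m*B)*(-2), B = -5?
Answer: -680/3 ≈ -226.67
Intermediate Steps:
C(m) = -9 + 10*m/3 (C(m) = -9 + ((m*(-5))*(-2))/3 = -9 + (-5*m*(-2))/3 = -9 + (10*m)/3 = -9 + 10*m/3)
(15 + C(5))*(-10) = (15 + (-9 + (10/3)*5))*(-10) = (15 + (-9 + 50/3))*(-10) = (15 + 23/3)*(-10) = (68/3)*(-10) = -680/3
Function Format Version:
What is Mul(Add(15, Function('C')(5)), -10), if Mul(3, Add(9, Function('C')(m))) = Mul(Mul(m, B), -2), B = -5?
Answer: Rational(-680, 3) ≈ -226.67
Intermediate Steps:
Function('C')(m) = Add(-9, Mul(Rational(10, 3), m)) (Function('C')(m) = Add(-9, Mul(Rational(1, 3), Mul(Mul(m, -5), -2))) = Add(-9, Mul(Rational(1, 3), Mul(Mul(-5, m), -2))) = Add(-9, Mul(Rational(1, 3), Mul(10, m))) = Add(-9, Mul(Rational(10, 3), m)))
Mul(Add(15, Function('C')(5)), -10) = Mul(Add(15, Add(-9, Mul(Rational(10, 3), 5))), -10) = Mul(Add(15, Add(-9, Rational(50, 3))), -10) = Mul(Add(15, Rational(23, 3)), -10) = Mul(Rational(68, 3), -10) = Rational(-680, 3)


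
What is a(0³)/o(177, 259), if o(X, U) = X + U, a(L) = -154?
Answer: -77/218 ≈ -0.35321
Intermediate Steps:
o(X, U) = U + X
a(0³)/o(177, 259) = -154/(259 + 177) = -154/436 = -154*1/436 = -77/218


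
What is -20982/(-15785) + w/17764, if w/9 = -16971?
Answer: -2038260867/280404740 ≈ -7.2690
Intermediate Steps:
w = -152739 (w = 9*(-16971) = -152739)
-20982/(-15785) + w/17764 = -20982/(-15785) - 152739/17764 = -20982*(-1/15785) - 152739*1/17764 = 20982/15785 - 152739/17764 = -2038260867/280404740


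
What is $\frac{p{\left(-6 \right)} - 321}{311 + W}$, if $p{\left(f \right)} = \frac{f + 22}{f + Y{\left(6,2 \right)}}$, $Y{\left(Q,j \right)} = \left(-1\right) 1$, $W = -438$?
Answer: $\frac{2263}{889} \approx 2.5456$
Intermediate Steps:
$Y{\left(Q,j \right)} = -1$
$p{\left(f \right)} = \frac{22 + f}{-1 + f}$ ($p{\left(f \right)} = \frac{f + 22}{f - 1} = \frac{22 + f}{-1 + f}$)
$\frac{p{\left(-6 \right)} - 321}{311 + W} = \frac{\frac{22 - 6}{-1 - 6} - 321}{311 - 438} = \frac{\frac{1}{-7} \cdot 16 - 321}{-127} = \left(\left(- \frac{1}{7}\right) 16 - 321\right) \left(- \frac{1}{127}\right) = \left(- \frac{16}{7} - 321\right) \left(- \frac{1}{127}\right) = \left(- \frac{2263}{7}\right) \left(- \frac{1}{127}\right) = \frac{2263}{889}$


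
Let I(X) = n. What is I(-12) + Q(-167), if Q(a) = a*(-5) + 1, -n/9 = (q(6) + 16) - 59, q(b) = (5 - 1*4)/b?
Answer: 2443/2 ≈ 1221.5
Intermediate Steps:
q(b) = 1/b (q(b) = (5 - 4)/b = 1/b)
n = 771/2 (n = -9*((1/6 + 16) - 59) = -9*(97/6 - 59) = -9*(-257/6) = 771/2 ≈ 385.50)
I(X) = 771/2
Q(a) = 1 - 5*a (Q(a) = -5*a + 1 = 1 - 5*a)
I(-12) + Q(-167) = 771/2 + (1 - 5*(-167)) = 771/2 + (1 + 835) = 771/2 + 836 = 2443/2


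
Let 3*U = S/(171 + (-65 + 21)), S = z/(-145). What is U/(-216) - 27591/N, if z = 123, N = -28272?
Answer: 4572842683/4685659920 ≈ 0.97592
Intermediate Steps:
S = -123/145 (S = 123/(-145) = 123*(-1/145) = -123/145 ≈ -0.84828)
U = -41/18415 (U = (-123/(145*(171 + (-65 + 21))))/3 = (-123/(145*(171 - 44)))/3 = (-123/145/127)/3 = (-123/145*1/127)/3 = (⅓)*(-123/18415) = -41/18415 ≈ -0.0022264)
U/(-216) - 27591/N = -41/18415/(-216) - 27591/(-28272) = -41/18415*(-1/216) - 27591*(-1/28272) = 41/3977640 + 9197/9424 = 4572842683/4685659920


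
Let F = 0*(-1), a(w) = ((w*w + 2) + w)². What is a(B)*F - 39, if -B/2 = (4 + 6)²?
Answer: -39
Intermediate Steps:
B = -200 (B = -2*(4 + 6)² = -2*10² = -2*100 = -200)
a(w) = (2 + w + w²)² (a(w) = ((w² + 2) + w)² = ((2 + w²) + w)² = (2 + w + w²)²)
F = 0
a(B)*F - 39 = (2 - 200 + (-200)²)²*0 - 39 = (2 - 200 + 40000)²*0 - 39 = 39802²*0 - 39 = 1584199204*0 - 39 = 0 - 39 = -39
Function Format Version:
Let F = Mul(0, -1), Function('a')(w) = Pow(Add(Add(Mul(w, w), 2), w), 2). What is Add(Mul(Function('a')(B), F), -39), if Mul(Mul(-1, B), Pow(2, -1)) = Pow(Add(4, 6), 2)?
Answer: -39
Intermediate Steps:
B = -200 (B = Mul(-2, Pow(Add(4, 6), 2)) = Mul(-2, Pow(10, 2)) = Mul(-2, 100) = -200)
Function('a')(w) = Pow(Add(2, w, Pow(w, 2)), 2) (Function('a')(w) = Pow(Add(Add(Pow(w, 2), 2), w), 2) = Pow(Add(Add(2, Pow(w, 2)), w), 2) = Pow(Add(2, w, Pow(w, 2)), 2))
F = 0
Add(Mul(Function('a')(B), F), -39) = Add(Mul(Pow(Add(2, -200, Pow(-200, 2)), 2), 0), -39) = Add(Mul(Pow(Add(2, -200, 40000), 2), 0), -39) = Add(Mul(Pow(39802, 2), 0), -39) = Add(Mul(1584199204, 0), -39) = Add(0, -39) = -39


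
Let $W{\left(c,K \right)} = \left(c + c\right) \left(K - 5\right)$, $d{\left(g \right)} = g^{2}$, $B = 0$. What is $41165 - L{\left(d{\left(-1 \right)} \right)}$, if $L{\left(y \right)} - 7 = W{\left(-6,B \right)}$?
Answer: $41098$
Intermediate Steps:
$W{\left(c,K \right)} = 2 c \left(-5 + K\right)$
$L{\left(y \right)} = 67$ ($L{\left(y \right)} = 7 + 2 \left(-6\right) \left(-5 + 0\right) = 7 + 2 \left(-6\right) \left(-5\right) = 7 + 60 = 67$)
$41165 - L{\left(d{\left(-1 \right)} \right)} = 41165 - 67 = 41098$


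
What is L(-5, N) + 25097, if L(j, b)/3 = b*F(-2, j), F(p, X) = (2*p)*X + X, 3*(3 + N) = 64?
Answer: 25922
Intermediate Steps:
N = 55/3 (N = -3 + (1/3)*64 = -3 + 64/3 = 55/3 ≈ 18.333)
F(p, X) = X + 2*X*p (F(p, X) = 2*X*p + X = X + 2*X*p)
L(j, b) = -9*b*j (L(j, b) = 3*(b*(j*(1 + 2*(-2)))) = 3*(b*(j*(1 - 4))) = 3*(b*(j*(-3))) = 3*(b*(-3*j)) = 3*(-3*b*j) = -9*b*j)
L(-5, N) + 25097 = -9*55/3*(-5) + 25097 = 825 + 25097 = 25922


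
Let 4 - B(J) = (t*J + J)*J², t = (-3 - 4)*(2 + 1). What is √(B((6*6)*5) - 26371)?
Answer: √116613633 ≈ 10799.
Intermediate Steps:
t = -21 (t = -7*3 = -21)
B(J) = 4 + 20*J³ (B(J) = 4 - (-21*J + J)*J² = 4 - (-20*J)*J² = 4 - (-20)*J³ = 4 + 20*J³)
√(B((6*6)*5) - 26371) = √((4 + 20*((6*6)*5)³) - 26371) = √((4 + 20*(36*5)³) - 26371) = √((4 + 20*180³) - 26371) = √((4 + 20*5832000) - 26371) = √((4 + 116640000) - 26371) = √(116640004 - 26371) = √116613633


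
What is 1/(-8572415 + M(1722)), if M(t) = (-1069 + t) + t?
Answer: -1/8570040 ≈ -1.1669e-7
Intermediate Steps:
M(t) = -1069 + 2*t
1/(-8572415 + M(1722)) = 1/(-8572415 + (-1069 + 2*1722)) = 1/(-8572415 + (-1069 + 3444)) = 1/(-8572415 + 2375) = 1/(-8570040) = -1/8570040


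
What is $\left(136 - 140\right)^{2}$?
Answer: $16$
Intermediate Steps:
$\left(136 - 140\right)^{2} = \left(-4\right)^{2} = 16$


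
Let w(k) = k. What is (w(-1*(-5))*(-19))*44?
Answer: -4180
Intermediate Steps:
(w(-1*(-5))*(-19))*44 = (-1*(-5)*(-19))*44 = (5*(-19))*44 = -95*44 = -4180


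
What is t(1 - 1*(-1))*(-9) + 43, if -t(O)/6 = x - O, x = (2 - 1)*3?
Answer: 97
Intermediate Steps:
x = 3 (x = 1*3 = 3)
t(O) = -18 + 6*O (t(O) = -6*(3 - O) = -18 + 6*O)
t(1 - 1*(-1))*(-9) + 43 = (-18 + 6*(1 - 1*(-1)))*(-9) + 43 = (-18 + 6*(1 + 1))*(-9) + 43 = (-18 + 6*2)*(-9) + 43 = (-18 + 12)*(-9) + 43 = -6*(-9) + 43 = 54 + 43 = 97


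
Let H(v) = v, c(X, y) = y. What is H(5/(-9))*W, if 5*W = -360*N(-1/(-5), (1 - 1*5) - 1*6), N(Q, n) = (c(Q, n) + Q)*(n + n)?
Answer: 7840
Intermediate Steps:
N(Q, n) = 2*n*(Q + n) (N(Q, n) = (n + Q)*(n + n) = (Q + n)*(2*n) = 2*n*(Q + n))
W = -14112 (W = (-720*((1 - 1*5) - 1*6)*(-1/(-5) + ((1 - 1*5) - 1*6)))/5 = (-720*((1 - 5) - 6)*(-1*(-1/5) + ((1 - 5) - 6)))/5 = (-720*(-4 - 6)*(1/5 + (-4 - 6)))/5 = (-720*(-10)*(1/5 - 10))/5 = (-720*(-10)*(-49)/5)/5 = (-360*196)/5 = (1/5)*(-70560) = -14112)
H(5/(-9))*W = (5/(-9))*(-14112) = (5*(-1/9))*(-14112) = -5/9*(-14112) = 7840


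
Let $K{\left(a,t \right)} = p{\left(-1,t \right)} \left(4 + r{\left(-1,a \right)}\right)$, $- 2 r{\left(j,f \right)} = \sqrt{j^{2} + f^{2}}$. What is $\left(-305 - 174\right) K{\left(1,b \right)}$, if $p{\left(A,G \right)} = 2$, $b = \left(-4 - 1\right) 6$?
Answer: $-3832 + 479 \sqrt{2} \approx -3154.6$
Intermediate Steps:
$r{\left(j,f \right)} = - \frac{\sqrt{f^{2} + j^{2}}}{2}$ ($r{\left(j,f \right)} = - \frac{\sqrt{j^{2} + f^{2}}}{2} = - \frac{\sqrt{f^{2} + j^{2}}}{2}$)
$b = -30$ ($b = \left(-5\right) 6 = -30$)
$K{\left(a,t \right)} = 8 - \sqrt{1 + a^{2}}$ ($K{\left(a,t \right)} = 2 \left(4 - \frac{\sqrt{a^{2} + \left(-1\right)^{2}}}{2}\right) = 2 \left(4 - \frac{\sqrt{a^{2} + 1}}{2}\right) = 2 \left(4 - \frac{\sqrt{1 + a^{2}}}{2}\right) = 8 - \sqrt{1 + a^{2}}$)
$\left(-305 - 174\right) K{\left(1,b \right)} = \left(-305 - 174\right) \left(8 - \sqrt{1 + 1^{2}}\right) = - 479 \left(8 - \sqrt{1 + 1}\right) = - 479 \left(8 - \sqrt{2}\right) = -3832 + 479 \sqrt{2}$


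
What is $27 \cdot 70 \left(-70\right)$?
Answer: $-132300$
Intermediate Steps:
$27 \cdot 70 \left(-70\right) = 1890 \left(-70\right) = -132300$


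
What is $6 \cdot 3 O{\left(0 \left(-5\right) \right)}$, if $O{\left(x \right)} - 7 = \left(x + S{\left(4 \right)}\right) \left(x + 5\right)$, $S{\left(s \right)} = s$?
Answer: $486$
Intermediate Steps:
$O{\left(x \right)} = 7 + \left(4 + x\right) \left(5 + x\right)$ ($O{\left(x \right)} = 7 + \left(x + 4\right) \left(x + 5\right) = 7 + \left(4 + x\right) \left(5 + x\right)$)
$6 \cdot 3 O{\left(0 \left(-5\right) \right)} = 6 \cdot 3 \left(27 + \left(0 \left(-5\right)\right)^{2} + 9 \cdot 0 \left(-5\right)\right) = 18 \left(27 + 0^{2} + 9 \cdot 0\right) = 18 \left(27 + 0 + 0\right) = 18 \cdot 27 = 486$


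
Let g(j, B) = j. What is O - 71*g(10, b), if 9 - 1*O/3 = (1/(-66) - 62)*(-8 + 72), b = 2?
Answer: 123463/11 ≈ 11224.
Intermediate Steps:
O = 131273/11 (O = 27 - 3*(1/(-66) - 62)*(-8 + 72) = 27 - 3*(-1/66 - 62)*64 = 27 - (-4093)*64/22 = 27 - 3*(-130976/33) = 27 + 130976/11 = 131273/11 ≈ 11934.)
O - 71*g(10, b) = 131273/11 - 71*10 = 131273/11 - 710 = 123463/11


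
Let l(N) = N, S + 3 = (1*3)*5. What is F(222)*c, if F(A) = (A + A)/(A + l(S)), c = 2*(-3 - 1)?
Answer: -592/39 ≈ -15.179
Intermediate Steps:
c = -8 (c = 2*(-4) = -8)
S = 12 (S = -3 + (1*3)*5 = -3 + 3*5 = -3 + 15 = 12)
F(A) = 2*A/(12 + A) (F(A) = (A + A)/(A + 12) = (2*A)/(12 + A) = 2*A/(12 + A))
F(222)*c = (2*222/(12 + 222))*(-8) = (2*222/234)*(-8) = (2*222*(1/234))*(-8) = (74/39)*(-8) = -592/39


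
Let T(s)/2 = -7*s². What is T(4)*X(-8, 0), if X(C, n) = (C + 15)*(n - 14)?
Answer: 21952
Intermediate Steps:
T(s) = -14*s² (T(s) = 2*(-7*s²) = -14*s²)
X(C, n) = (-14 + n)*(15 + C) (X(C, n) = (15 + C)*(-14 + n) = (-14 + n)*(15 + C))
T(4)*X(-8, 0) = (-14*4²)*(-210 - 14*(-8) + 15*0 - 8*0) = (-14*16)*(-210 + 112 + 0 + 0) = -224*(-98) = 21952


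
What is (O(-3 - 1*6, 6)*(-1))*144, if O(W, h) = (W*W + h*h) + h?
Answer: -17712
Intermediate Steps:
O(W, h) = h + W**2 + h**2 (O(W, h) = (W**2 + h**2) + h = h + W**2 + h**2)
(O(-3 - 1*6, 6)*(-1))*144 = ((6 + (-3 - 1*6)**2 + 6**2)*(-1))*144 = ((6 + (-3 - 6)**2 + 36)*(-1))*144 = ((6 + (-9)**2 + 36)*(-1))*144 = ((6 + 81 + 36)*(-1))*144 = (123*(-1))*144 = -123*144 = -17712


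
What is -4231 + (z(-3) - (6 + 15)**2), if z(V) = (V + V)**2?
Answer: -4636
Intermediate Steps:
z(V) = 4*V**2 (z(V) = (2*V)**2 = 4*V**2)
-4231 + (z(-3) - (6 + 15)**2) = -4231 + (4*(-3)**2 - (6 + 15)**2) = -4231 + (4*9 - 1*21**2) = -4231 + (36 - 1*441) = -4231 + (36 - 441) = -4231 - 405 = -4636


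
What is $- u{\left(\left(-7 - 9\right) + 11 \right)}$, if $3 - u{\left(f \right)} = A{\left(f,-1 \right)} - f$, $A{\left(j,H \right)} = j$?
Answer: $-3$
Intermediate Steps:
$u{\left(f \right)} = 3$ ($u{\left(f \right)} = 3 - \left(f - f\right) = 3 - 0 = 3 + 0 = 3$)
$- u{\left(\left(-7 - 9\right) + 11 \right)} = \left(-1\right) 3 = -3$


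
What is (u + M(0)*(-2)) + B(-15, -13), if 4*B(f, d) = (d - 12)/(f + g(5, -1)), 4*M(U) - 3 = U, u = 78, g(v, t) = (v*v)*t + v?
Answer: 2147/28 ≈ 76.679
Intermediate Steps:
g(v, t) = v + t*v**2 (g(v, t) = v**2*t + v = t*v**2 + v = v + t*v**2)
M(U) = 3/4 + U/4
B(f, d) = (-12 + d)/(4*(-20 + f)) (B(f, d) = ((d - 12)/(f + 5*(1 - 1*5)))/4 = ((-12 + d)/(f + 5*(1 - 5)))/4 = ((-12 + d)/(f + 5*(-4)))/4 = ((-12 + d)/(f - 20))/4 = ((-12 + d)/(-20 + f))/4 = (-12 + d)/(4*(-20 + f)))
(u + M(0)*(-2)) + B(-15, -13) = (78 + (3/4 + (1/4)*0)*(-2)) + (-12 - 13)/(4*(-20 - 15)) = (78 + (3/4 + 0)*(-2)) + (1/4)*(-25)/(-35) = (78 + (3/4)*(-2)) + (1/4)*(-1/35)*(-25) = (78 - 3/2) + 5/28 = 153/2 + 5/28 = 2147/28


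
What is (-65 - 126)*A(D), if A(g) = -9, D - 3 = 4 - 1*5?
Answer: 1719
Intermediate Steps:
D = 2 (D = 3 + (4 - 1*5) = 3 + (4 - 5) = 3 - 1 = 2)
(-65 - 126)*A(D) = (-65 - 126)*(-9) = -191*(-9) = 1719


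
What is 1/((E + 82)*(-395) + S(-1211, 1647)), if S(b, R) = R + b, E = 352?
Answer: -1/170994 ≈ -5.8482e-6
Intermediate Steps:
1/((E + 82)*(-395) + S(-1211, 1647)) = 1/((352 + 82)*(-395) + (1647 - 1211)) = 1/(434*(-395) + 436) = 1/(-171430 + 436) = 1/(-170994) = -1/170994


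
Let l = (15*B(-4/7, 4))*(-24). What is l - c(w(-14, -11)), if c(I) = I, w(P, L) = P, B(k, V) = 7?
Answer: -2506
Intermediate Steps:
l = -2520 (l = (15*7)*(-24) = 105*(-24) = -2520)
l - c(w(-14, -11)) = -2520 - 1*(-14) = -2520 + 14 = -2506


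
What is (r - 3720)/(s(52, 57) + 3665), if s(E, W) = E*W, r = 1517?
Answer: -2203/6629 ≈ -0.33233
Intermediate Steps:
(r - 3720)/(s(52, 57) + 3665) = (1517 - 3720)/(52*57 + 3665) = -2203/(2964 + 3665) = -2203/6629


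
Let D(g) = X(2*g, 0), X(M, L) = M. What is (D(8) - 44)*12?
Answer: -336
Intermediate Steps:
D(g) = 2*g
(D(8) - 44)*12 = (2*8 - 44)*12 = (16 - 44)*12 = -28*12 = -336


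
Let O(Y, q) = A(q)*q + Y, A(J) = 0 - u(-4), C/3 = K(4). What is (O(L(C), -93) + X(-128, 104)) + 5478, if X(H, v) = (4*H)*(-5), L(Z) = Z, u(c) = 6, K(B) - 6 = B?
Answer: 8626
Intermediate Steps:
K(B) = 6 + B
C = 30 (C = 3*(6 + 4) = 3*10 = 30)
X(H, v) = -20*H
A(J) = -6 (A(J) = 0 - 1*6 = 0 - 6 = -6)
O(Y, q) = Y - 6*q (O(Y, q) = -6*q + Y = Y - 6*q)
(O(L(C), -93) + X(-128, 104)) + 5478 = ((30 - 6*(-93)) - 20*(-128)) + 5478 = ((30 + 558) + 2560) + 5478 = (588 + 2560) + 5478 = 3148 + 5478 = 8626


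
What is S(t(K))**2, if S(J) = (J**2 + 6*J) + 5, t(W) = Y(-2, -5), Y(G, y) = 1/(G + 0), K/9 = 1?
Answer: 81/16 ≈ 5.0625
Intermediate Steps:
K = 9 (K = 9*1 = 9)
Y(G, y) = 1/G
t(W) = -1/2 (t(W) = 1/(-2) = -1/2)
S(J) = 5 + J**2 + 6*J
S(t(K))**2 = (5 + (-1/2)**2 + 6*(-1/2))**2 = (5 + 1/4 - 3)**2 = (9/4)**2 = 81/16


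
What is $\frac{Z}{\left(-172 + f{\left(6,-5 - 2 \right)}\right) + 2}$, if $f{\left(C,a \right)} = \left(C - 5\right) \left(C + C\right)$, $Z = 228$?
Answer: $- \frac{114}{79} \approx -1.443$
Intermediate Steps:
$f{\left(C,a \right)} = 2 C \left(-5 + C\right)$ ($f{\left(C,a \right)} = \left(-5 + C\right) 2 C = 2 C \left(-5 + C\right)$)
$\frac{Z}{\left(-172 + f{\left(6,-5 - 2 \right)}\right) + 2} = \frac{228}{\left(-172 + 2 \cdot 6 \left(-5 + 6\right)\right) + 2} = \frac{228}{\left(-172 + 2 \cdot 6 \cdot 1\right) + 2} = \frac{228}{\left(-172 + 12\right) + 2} = \frac{228}{-160 + 2} = \frac{228}{-158} = 228 \left(- \frac{1}{158}\right) = - \frac{114}{79}$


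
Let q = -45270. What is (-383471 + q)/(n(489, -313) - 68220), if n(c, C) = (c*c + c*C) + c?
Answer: -428741/18333 ≈ -23.386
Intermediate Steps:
n(c, C) = c + c² + C*c (n(c, C) = (c² + C*c) + c = c + c² + C*c)
(-383471 + q)/(n(489, -313) - 68220) = (-383471 - 45270)/(489*(1 - 313 + 489) - 68220) = -428741/(489*177 - 68220) = -428741/(86553 - 68220) = -428741/18333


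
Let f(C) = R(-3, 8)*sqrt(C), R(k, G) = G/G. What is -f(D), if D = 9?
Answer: -3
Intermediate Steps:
R(k, G) = 1
f(C) = sqrt(C) (f(C) = 1*sqrt(C) = sqrt(C))
-f(D) = -sqrt(9) = -1*3 = -3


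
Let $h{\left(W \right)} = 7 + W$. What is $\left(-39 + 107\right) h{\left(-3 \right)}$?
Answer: $272$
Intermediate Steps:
$\left(-39 + 107\right) h{\left(-3 \right)} = \left(-39 + 107\right) \left(7 - 3\right) = 68 \cdot 4 = 272$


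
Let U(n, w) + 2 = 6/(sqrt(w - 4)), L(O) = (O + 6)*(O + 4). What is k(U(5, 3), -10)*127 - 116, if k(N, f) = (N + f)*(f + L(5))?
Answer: -135752 - 67818*I ≈ -1.3575e+5 - 67818.0*I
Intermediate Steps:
L(O) = (4 + O)*(6 + O) (L(O) = (6 + O)*(4 + O) = (4 + O)*(6 + O))
U(n, w) = -2 + 6/sqrt(-4 + w) (U(n, w) = -2 + 6/(sqrt(w - 4)) = -2 + 6/(sqrt(-4 + w)) = -2 + 6/sqrt(-4 + w))
k(N, f) = (99 + f)*(N + f) (k(N, f) = (N + f)*(f + (24 + 5**2 + 10*5)) = (N + f)*(f + (24 + 25 + 50)) = (N + f)*(f + 99) = (N + f)*(99 + f) = (99 + f)*(N + f))
k(U(5, 3), -10)*127 - 116 = ((-10)**2 + 99*(-2 + 6/sqrt(-4 + 3)) + 99*(-10) + (-2 + 6/sqrt(-4 + 3))*(-10))*127 - 116 = (100 + 99*(-2 + 6/sqrt(-1)) - 990 + (-2 + 6/sqrt(-1))*(-10))*127 - 116 = (100 + 99*(-2 + 6*(-I)) - 990 + (-2 + 6*(-I))*(-10))*127 - 116 = (100 + 99*(-2 - 6*I) - 990 + (-2 - 6*I)*(-10))*127 - 116 = (100 + (-198 - 594*I) - 990 + (20 + 60*I))*127 - 116 = (-1068 - 534*I)*127 - 116 = (-135636 - 67818*I) - 116 = -135752 - 67818*I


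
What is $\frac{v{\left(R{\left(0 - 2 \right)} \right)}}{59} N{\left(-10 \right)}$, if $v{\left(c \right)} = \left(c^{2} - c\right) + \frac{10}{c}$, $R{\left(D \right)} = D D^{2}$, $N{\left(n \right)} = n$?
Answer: $- \frac{1415}{118} \approx -11.992$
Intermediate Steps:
$R{\left(D \right)} = D^{3}$
$v{\left(c \right)} = c^{2} - c + \frac{10}{c}$
$\frac{v{\left(R{\left(0 - 2 \right)} \right)}}{59} N{\left(-10 \right)} = \frac{\left(\left(0 - 2\right)^{3}\right)^{2} - \left(0 - 2\right)^{3} + \frac{10}{\left(0 - 2\right)^{3}}}{59} \left(-10\right) = \left(\left(\left(0 - 2\right)^{3}\right)^{2} - \left(0 - 2\right)^{3} + \frac{10}{\left(0 - 2\right)^{3}}\right) \frac{1}{59} \left(-10\right) = \left(\left(\left(-2\right)^{3}\right)^{2} - \left(-2\right)^{3} + \frac{10}{\left(-2\right)^{3}}\right) \frac{1}{59} \left(-10\right) = \left(\left(-8\right)^{2} - -8 + \frac{10}{-8}\right) \frac{1}{59} \left(-10\right) = \left(64 + 8 + 10 \left(- \frac{1}{8}\right)\right) \frac{1}{59} \left(-10\right) = \left(64 + 8 - \frac{5}{4}\right) \frac{1}{59} \left(-10\right) = \frac{283}{4} \cdot \frac{1}{59} \left(-10\right) = \frac{283}{236} \left(-10\right) = - \frac{1415}{118}$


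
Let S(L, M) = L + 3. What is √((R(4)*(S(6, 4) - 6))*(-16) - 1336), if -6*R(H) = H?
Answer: 2*I*√326 ≈ 36.111*I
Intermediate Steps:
R(H) = -H/6
S(L, M) = 3 + L
√((R(4)*(S(6, 4) - 6))*(-16) - 1336) = √(((-⅙*4)*((3 + 6) - 6))*(-16) - 1336) = √(-2*(9 - 6)/3*(-16) - 1336) = √(-⅔*3*(-16) - 1336) = √(-2*(-16) - 1336) = √(32 - 1336) = √(-1304) = 2*I*√326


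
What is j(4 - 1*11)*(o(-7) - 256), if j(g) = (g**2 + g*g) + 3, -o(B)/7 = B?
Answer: -20907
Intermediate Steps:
o(B) = -7*B
j(g) = 3 + 2*g**2 (j(g) = (g**2 + g**2) + 3 = 2*g**2 + 3 = 3 + 2*g**2)
j(4 - 1*11)*(o(-7) - 256) = (3 + 2*(4 - 1*11)**2)*(-7*(-7) - 256) = (3 + 2*(4 - 11)**2)*(49 - 256) = (3 + 2*(-7)**2)*(-207) = (3 + 2*49)*(-207) = (3 + 98)*(-207) = 101*(-207) = -20907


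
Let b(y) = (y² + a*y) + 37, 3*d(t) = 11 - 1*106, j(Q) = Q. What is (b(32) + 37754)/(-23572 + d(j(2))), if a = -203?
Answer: -96957/70811 ≈ -1.3692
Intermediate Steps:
d(t) = -95/3 (d(t) = (11 - 1*106)/3 = (11 - 106)/3 = (⅓)*(-95) = -95/3)
b(y) = 37 + y² - 203*y (b(y) = (y² - 203*y) + 37 = 37 + y² - 203*y)
(b(32) + 37754)/(-23572 + d(j(2))) = ((37 + 32² - 203*32) + 37754)/(-23572 - 95/3) = ((37 + 1024 - 6496) + 37754)/(-70811/3) = (-5435 + 37754)*(-3/70811) = 32319*(-3/70811) = -96957/70811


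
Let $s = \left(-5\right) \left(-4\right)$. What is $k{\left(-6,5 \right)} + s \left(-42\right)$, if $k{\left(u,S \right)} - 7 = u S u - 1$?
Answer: $-654$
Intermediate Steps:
$k{\left(u,S \right)} = 6 + S u^{2}$ ($k{\left(u,S \right)} = 7 + \left(u S u - 1\right) = 7 + \left(S u u - 1\right) = 7 + \left(S u^{2} - 1\right) = 7 + \left(-1 + S u^{2}\right) = 6 + S u^{2}$)
$s = 20$
$k{\left(-6,5 \right)} + s \left(-42\right) = \left(6 + 5 \left(-6\right)^{2}\right) + 20 \left(-42\right) = \left(6 + 5 \cdot 36\right) - 840 = \left(6 + 180\right) - 840 = 186 - 840 = -654$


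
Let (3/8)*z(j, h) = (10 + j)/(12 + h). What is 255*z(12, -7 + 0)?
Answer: 2992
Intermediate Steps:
z(j, h) = 8*(10 + j)/(3*(12 + h)) (z(j, h) = 8*((10 + j)/(12 + h))/3 = 8*(10 + j)/(3*(12 + h)))
255*z(12, -7 + 0) = 255*(8*(10 + 12)/(3*(12 + (-7 + 0)))) = 255*((8/3)*22/(12 - 7)) = 255*((8/3)*22/5) = 255*((8/3)*(⅕)*22) = 255*(176/15) = 2992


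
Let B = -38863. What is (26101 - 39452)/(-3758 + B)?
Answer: 13351/42621 ≈ 0.31325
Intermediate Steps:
(26101 - 39452)/(-3758 + B) = (26101 - 39452)/(-3758 - 38863) = -13351/(-42621) = -13351*(-1/42621) = 13351/42621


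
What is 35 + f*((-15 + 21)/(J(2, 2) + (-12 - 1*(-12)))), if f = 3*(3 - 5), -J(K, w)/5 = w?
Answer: 193/5 ≈ 38.600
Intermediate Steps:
J(K, w) = -5*w
f = -6 (f = 3*(-2) = -6)
35 + f*((-15 + 21)/(J(2, 2) + (-12 - 1*(-12)))) = 35 - 6*(-15 + 21)/(-5*2 + (-12 - 1*(-12))) = 35 - 36/(-10 + (-12 + 12)) = 35 - 36/(-10 + 0) = 35 - 36/(-10) = 35 - 36*(-1)/10 = 35 - 6*(-3/5) = 35 + 18/5 = 193/5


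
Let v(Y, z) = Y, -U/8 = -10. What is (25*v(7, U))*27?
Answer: 4725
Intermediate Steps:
U = 80 (U = -8*(-10) = 80)
(25*v(7, U))*27 = (25*7)*27 = 175*27 = 4725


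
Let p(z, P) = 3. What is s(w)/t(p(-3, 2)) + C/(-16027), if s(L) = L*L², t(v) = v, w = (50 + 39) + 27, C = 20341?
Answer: 25016419169/48081 ≈ 5.2030e+5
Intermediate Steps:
w = 116 (w = 89 + 27 = 116)
s(L) = L³
s(w)/t(p(-3, 2)) + C/(-16027) = 116³/3 + 20341/(-16027) = 1560896*(⅓) + 20341*(-1/16027) = 1560896/3 - 20341/16027 = 25016419169/48081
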